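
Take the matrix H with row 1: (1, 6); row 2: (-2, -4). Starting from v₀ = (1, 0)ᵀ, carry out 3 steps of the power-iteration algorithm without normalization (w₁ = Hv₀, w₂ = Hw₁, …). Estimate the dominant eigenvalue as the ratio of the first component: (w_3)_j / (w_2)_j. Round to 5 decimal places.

w1 = Hv₀ = (1, -2)
w2 = Hw1 = (-11, 6)
w3 = Hw2 = (25, -2)
Ratio at component: 25 / -11 = -2.27273

-2.27273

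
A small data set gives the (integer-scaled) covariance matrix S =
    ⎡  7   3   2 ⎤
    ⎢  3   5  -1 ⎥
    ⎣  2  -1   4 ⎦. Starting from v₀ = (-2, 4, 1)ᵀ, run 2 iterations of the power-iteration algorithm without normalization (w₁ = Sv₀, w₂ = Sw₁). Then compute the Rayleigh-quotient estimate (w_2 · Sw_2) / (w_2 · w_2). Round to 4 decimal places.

w1 = Sv₀ = (7·(-2) + 3·4 + 2·1; 3·(-2) + 5·4 + (-1)·1; 2·(-2) + (-1)·4 + 4·1) = (0, 13, -4)
w2 = Sw1 = (7·0 + 3·13 + 2·(-4); 3·0 + 5·13 + (-1)·(-4); 2·0 + (-1)·13 + 4·(-4)) = (31, 69, -29)
Sw2 = (366, 467, -123)
w2·Sw2 = 31·366 + 69·467 + (-29)·(-123) = 47136; w2·w2 = 31·31 + 69·69 + (-29)·(-29) = 6563
λ ≈ 47136/6563 = 7.1821

λ ≈ 7.1821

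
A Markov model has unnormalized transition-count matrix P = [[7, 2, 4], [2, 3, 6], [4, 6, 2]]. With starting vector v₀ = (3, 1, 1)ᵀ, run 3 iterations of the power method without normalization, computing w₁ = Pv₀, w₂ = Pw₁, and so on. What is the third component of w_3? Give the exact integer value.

2986

w1 = Pv₀ = (7·3 + 2·1 + 4·1; 2·3 + 3·1 + 6·1; 4·3 + 6·1 + 2·1) = (27, 15, 20)
w2 = Pw1 = (7·27 + 2·15 + 4·20; 2·27 + 3·15 + 6·20; 4·27 + 6·15 + 2·20) = (299, 219, 238)
w3 = Pw2 = (3483, 2683, 2986)
The requested component of w3 is 2986.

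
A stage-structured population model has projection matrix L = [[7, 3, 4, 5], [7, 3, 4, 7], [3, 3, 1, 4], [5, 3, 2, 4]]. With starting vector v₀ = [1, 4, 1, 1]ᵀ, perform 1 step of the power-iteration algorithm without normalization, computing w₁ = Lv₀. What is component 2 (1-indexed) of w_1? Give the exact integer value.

w1 = Lv₀ = (7·1 + 3·4 + 4·1 + 5·1; 7·1 + 3·4 + 4·1 + 7·1; 3·1 + 3·4 + 1·1 + 4·1; 5·1 + 3·4 + 2·1 + 4·1) = (28, 30, 20, 23)
The requested component of w1 is 30.

30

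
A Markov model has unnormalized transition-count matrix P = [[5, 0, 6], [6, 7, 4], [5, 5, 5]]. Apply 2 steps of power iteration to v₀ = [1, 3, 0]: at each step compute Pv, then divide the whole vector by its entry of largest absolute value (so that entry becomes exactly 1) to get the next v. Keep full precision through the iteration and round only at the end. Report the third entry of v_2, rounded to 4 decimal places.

Pv0 = (5.00000, 27.00000, 20.00000); divide by 27.00000 → v1 = (0.18519, 1.00000, 0.74074)
Pv1 = (5.37037, 11.07407, 9.62963); divide by 11.07407 → v2 = (0.48495, 1.00000, 0.86957)
Requested entry of v2: 260/299 = 0.8696

0.8696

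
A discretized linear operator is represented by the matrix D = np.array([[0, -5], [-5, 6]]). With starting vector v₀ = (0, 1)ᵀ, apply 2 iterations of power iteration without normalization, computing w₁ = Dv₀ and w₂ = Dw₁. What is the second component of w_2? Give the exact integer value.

61

w1 = Dv₀ = (0·0 + (-5)·1; (-5)·0 + 6·1) = (-5, 6)
w2 = Dw1 = (0·(-5) + (-5)·6; (-5)·(-5) + 6·6) = (-30, 61)
The requested component of w2 is 61.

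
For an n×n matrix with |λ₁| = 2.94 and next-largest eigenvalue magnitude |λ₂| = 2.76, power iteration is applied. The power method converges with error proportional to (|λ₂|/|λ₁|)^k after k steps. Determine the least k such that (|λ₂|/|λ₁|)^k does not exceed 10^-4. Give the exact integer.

|λ₂/λ₁| = 2.76/2.94 = 0.93878
Need k ≥ ln(10^-4) / ln(0.93878) = -9.2103 / -0.0632 ≈ 145.782
Smallest integer k satisfying the bound: 146

146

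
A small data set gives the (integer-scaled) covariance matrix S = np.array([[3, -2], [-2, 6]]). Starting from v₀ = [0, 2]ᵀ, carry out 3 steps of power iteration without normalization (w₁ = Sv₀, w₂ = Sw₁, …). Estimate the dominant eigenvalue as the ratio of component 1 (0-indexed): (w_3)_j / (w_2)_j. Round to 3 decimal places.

w1 = Sv₀ = (3·0 + (-2)·2; (-2)·0 + 6·2) = (-4, 12)
w2 = Sw1 = (3·(-4) + (-2)·12; (-2)·(-4) + 6·12) = (-36, 80)
w3 = Sw2 = (-268, 552)
Ratio at component: 552 / 80 = 6.900

6.900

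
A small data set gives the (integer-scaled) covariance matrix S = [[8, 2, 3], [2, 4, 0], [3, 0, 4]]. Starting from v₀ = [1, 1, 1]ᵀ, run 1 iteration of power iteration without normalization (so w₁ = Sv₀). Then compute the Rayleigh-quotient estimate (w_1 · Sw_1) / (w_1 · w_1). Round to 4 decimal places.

10.0394

w1 = Sv₀ = (13, 6, 7)
Sw1 = (137, 50, 67)
w1·Sw1 = 13·137 + 6·50 + 7·67 = 2550; w1·w1 = 13·13 + 6·6 + 7·7 = 254
λ ≈ 2550/254 = 10.0394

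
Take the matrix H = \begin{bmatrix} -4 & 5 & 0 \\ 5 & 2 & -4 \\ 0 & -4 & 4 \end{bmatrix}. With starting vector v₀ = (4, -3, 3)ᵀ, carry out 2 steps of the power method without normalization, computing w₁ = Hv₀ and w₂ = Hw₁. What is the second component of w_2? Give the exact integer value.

w1 = Hv₀ = (-31, 2, 24)
w2 = Hw1 = (134, -247, 88)
The requested component of w2 is -247.

-247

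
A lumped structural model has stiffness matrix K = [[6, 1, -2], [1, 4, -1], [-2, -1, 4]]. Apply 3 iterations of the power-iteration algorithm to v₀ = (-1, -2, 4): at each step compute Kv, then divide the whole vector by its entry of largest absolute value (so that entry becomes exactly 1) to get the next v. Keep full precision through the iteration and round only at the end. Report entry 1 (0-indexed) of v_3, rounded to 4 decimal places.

Kv0 = (-16.00000, -13.00000, 20.00000); divide by 20.00000 → v1 = (-0.80000, -0.65000, 1.00000)
Kv1 = (-7.45000, -4.40000, 6.25000); divide by -7.45000 → v2 = (1.00000, 0.59060, -0.83893)
Kv2 = (8.26846, 4.20134, -5.94631); divide by 8.26846 → v3 = (1.00000, 0.50812, -0.71916)
Requested entry of v3: -626/-1232 = 0.5081

0.5081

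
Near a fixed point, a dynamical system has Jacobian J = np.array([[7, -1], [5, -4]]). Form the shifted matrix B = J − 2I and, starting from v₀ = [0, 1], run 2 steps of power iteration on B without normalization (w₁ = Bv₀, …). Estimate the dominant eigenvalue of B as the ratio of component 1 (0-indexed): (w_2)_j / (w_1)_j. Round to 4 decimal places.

μ ≈ -5.1667

B = J − 2I has rows (5, -1); (5, -6)
w1 = Bv₀ = (5·0 + (-1)·1; 5·0 + (-6)·1) = (-1, -6)
w2 = Bw1 = (5·(-1) + (-1)·(-6); 5·(-1) + (-6)·(-6)) = (1, 31)
Ratio: 31/-6 = -5.1667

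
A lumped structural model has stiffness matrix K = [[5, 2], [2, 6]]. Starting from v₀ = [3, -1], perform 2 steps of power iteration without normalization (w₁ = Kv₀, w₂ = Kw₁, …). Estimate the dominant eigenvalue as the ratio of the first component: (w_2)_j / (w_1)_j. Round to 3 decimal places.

w1 = Kv₀ = (5·3 + 2·(-1); 2·3 + 6·(-1)) = (13, 0)
w2 = Kw1 = (5·13 + 2·0; 2·13 + 6·0) = (65, 26)
Ratio at component: 65 / 13 = 5.000

λ ≈ 5.000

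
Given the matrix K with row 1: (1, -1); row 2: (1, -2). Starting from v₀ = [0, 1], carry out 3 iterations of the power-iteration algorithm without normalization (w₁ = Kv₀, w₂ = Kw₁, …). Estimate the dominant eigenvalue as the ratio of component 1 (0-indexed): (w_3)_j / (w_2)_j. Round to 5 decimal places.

w1 = Kv₀ = (1·0 + (-1)·1; 1·0 + (-2)·1) = (-1, -2)
w2 = Kw1 = (1·(-1) + (-1)·(-2); 1·(-1) + (-2)·(-2)) = (1, 3)
w3 = Kw2 = (-2, -5)
Ratio at component: -5 / 3 = -1.66667

λ ≈ -1.66667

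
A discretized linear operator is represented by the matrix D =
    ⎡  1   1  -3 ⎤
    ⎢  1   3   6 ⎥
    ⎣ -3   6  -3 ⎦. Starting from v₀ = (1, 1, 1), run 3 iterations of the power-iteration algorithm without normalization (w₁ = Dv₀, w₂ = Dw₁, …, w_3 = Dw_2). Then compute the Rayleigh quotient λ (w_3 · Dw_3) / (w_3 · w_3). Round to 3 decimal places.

λ ≈ 1.089

w1 = Dv₀ = (1·1 + 1·1 + (-3)·1; 1·1 + 3·1 + 6·1; (-3)·1 + 6·1 + (-3)·1) = (-1, 10, 0)
w2 = Dw1 = (1·(-1) + 1·10 + (-3)·0; 1·(-1) + 3·10 + 6·0; (-3)·(-1) + 6·10 + (-3)·0) = (9, 29, 63)
w3 = Dw2 = (-151, 474, -42)
Dw3 = (449, 1019, 3423)
w3·Dw3 = (-151)·449 + 474·1019 + (-42)·3423 = 271441; w3·w3 = (-151)·(-151) + 474·474 + (-42)·(-42) = 249241
λ ≈ 271441/249241 = 1.089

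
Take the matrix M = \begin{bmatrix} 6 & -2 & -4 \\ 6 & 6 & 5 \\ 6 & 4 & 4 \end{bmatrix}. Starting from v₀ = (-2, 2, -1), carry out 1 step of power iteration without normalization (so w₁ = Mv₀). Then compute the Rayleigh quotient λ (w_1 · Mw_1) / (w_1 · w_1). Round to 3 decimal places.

w1 = Mv₀ = (6·(-2) + (-2)·2 + (-4)·(-1); 6·(-2) + 6·2 + 5·(-1); 6·(-2) + 4·2 + 4·(-1)) = (-12, -5, -8)
Mw1 = (-30, -142, -124)
w1·Mw1 = (-12)·(-30) + (-5)·(-142) + (-8)·(-124) = 2062; w1·w1 = (-12)·(-12) + (-5)·(-5) + (-8)·(-8) = 233
λ ≈ 2062/233 = 8.850

8.850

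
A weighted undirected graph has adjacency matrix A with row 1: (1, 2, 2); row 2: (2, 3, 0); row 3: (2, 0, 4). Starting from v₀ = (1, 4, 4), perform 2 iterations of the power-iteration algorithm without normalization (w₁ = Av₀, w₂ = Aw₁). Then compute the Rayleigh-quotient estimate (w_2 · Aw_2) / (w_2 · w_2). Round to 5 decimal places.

5.42150

w1 = Av₀ = (17, 14, 18)
w2 = Aw1 = (81, 76, 106)
Aw2 = (445, 390, 586)
w2·Aw2 = 81·445 + 76·390 + 106·586 = 127801; w2·w2 = 81·81 + 76·76 + 106·106 = 23573
λ ≈ 127801/23573 = 5.42150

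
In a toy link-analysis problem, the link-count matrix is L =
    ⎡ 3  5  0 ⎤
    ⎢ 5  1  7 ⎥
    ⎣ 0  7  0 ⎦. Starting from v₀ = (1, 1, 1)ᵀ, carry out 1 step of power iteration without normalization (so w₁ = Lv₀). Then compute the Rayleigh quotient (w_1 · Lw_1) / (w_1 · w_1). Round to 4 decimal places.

w1 = Lv₀ = (3·1 + 5·1 + 0·1; 5·1 + 1·1 + 7·1; 0·1 + 7·1 + 0·1) = (8, 13, 7)
Lw1 = (89, 102, 91)
w1·Lw1 = 8·89 + 13·102 + 7·91 = 2675; w1·w1 = 8·8 + 13·13 + 7·7 = 282
λ ≈ 2675/282 = 9.4858

λ ≈ 9.4858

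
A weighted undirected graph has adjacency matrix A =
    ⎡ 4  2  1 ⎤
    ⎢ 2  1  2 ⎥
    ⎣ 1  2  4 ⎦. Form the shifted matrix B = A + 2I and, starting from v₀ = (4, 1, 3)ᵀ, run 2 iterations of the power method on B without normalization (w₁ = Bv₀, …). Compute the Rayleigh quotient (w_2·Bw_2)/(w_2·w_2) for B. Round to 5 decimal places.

μ ≈ 8.45457

B = A + 2I has rows (6, 2, 1); (2, 3, 2); (1, 2, 6)
w1 = Bv₀ = (6·4 + 2·1 + 1·3; 2·4 + 3·1 + 2·3; 1·4 + 2·1 + 6·3) = (29, 17, 24)
w2 = Bw1 = (6·29 + 2·17 + 1·24; 2·29 + 3·17 + 2·24; 1·29 + 2·17 + 6·24) = (232, 157, 207)
Bw2 = (1913, 1349, 1788)
w2·Bw2 = 1025725; w2·w2 = 121322; μ ≈ 1025725/121322 = 8.45457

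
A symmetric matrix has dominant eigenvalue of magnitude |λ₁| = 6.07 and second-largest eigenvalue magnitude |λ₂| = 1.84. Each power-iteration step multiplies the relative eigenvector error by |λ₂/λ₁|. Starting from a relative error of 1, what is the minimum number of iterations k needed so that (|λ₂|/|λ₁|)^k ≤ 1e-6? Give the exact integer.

12

|λ₂/λ₁| = 1.84/6.07 = 0.30313
Need k ≥ ln(1e-6) / ln(0.30313) = -13.8155 / -1.1936 ≈ 11.575
Smallest integer k satisfying the bound: 12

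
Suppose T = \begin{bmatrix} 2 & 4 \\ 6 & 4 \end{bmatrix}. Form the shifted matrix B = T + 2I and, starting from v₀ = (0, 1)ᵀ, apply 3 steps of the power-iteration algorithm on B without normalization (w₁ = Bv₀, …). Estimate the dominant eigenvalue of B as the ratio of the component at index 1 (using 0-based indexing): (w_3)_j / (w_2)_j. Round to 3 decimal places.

10.000

B = T + 2I has rows (4, 4); (6, 6)
w1 = Bv₀ = (4, 6)
w2 = Bw1 = (40, 60)
w3 = Bw2 = (400, 600)
Ratio: 600/60 = 10.000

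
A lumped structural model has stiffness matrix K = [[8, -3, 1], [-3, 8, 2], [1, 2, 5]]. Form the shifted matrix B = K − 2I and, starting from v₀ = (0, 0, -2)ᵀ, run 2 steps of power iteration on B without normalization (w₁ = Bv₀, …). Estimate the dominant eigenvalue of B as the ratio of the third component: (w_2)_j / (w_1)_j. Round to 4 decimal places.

4.6667

B = K − 2I has rows (6, -3, 1); (-3, 6, 2); (1, 2, 3)
w1 = Bv₀ = (6·0 + (-3)·0 + 1·(-2); (-3)·0 + 6·0 + 2·(-2); 1·0 + 2·0 + 3·(-2)) = (-2, -4, -6)
w2 = Bw1 = (6·(-2) + (-3)·(-4) + 1·(-6); (-3)·(-2) + 6·(-4) + 2·(-6); 1·(-2) + 2·(-4) + 3·(-6)) = (-6, -30, -28)
Ratio: -28/-6 = 4.6667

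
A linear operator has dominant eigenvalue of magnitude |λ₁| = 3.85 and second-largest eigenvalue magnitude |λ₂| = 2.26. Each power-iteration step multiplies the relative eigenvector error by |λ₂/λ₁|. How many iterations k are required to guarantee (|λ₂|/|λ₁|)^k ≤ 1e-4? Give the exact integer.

18

|λ₂/λ₁| = 2.26/3.85 = 0.58701
Need k ≥ ln(1e-4) / ln(0.58701) = -9.2103 / -0.5327 ≈ 17.290
Smallest integer k satisfying the bound: 18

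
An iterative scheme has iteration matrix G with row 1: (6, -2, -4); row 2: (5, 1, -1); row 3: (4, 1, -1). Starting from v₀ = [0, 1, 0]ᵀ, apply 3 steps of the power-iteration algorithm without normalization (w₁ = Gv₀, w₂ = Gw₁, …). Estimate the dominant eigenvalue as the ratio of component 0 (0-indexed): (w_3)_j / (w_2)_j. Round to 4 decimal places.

w1 = Gv₀ = (-2, 1, 1)
w2 = Gw1 = (-18, -10, -8)
w3 = Gw2 = (-56, -92, -74)
Ratio at component: -56 / -18 = 3.1111

3.1111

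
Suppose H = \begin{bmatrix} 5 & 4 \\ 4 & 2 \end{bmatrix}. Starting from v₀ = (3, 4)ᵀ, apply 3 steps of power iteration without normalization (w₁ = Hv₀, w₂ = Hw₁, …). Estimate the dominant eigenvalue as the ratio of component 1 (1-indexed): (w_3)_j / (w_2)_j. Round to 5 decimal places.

λ ≈ 7.79149

w1 = Hv₀ = (5·3 + 4·4; 4·3 + 2·4) = (31, 20)
w2 = Hw1 = (5·31 + 4·20; 4·31 + 2·20) = (235, 164)
w3 = Hw2 = (1831, 1268)
Ratio at component: 1831 / 235 = 7.79149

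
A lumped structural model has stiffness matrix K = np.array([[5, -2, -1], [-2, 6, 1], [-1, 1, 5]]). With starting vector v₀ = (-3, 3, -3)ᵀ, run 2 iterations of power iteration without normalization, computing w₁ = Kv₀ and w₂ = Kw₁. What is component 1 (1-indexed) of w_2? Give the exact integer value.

-123

w1 = Kv₀ = (-18, 21, -9)
w2 = Kw1 = (-123, 153, -6)
The requested component of w2 is -123.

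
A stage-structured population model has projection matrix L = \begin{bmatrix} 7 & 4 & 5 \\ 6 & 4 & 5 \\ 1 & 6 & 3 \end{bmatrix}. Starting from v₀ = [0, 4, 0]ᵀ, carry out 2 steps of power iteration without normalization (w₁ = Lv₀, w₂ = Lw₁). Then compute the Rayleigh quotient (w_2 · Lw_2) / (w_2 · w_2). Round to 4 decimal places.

13.7627

w1 = Lv₀ = (16, 16, 24)
w2 = Lw1 = (296, 280, 184)
Lw2 = (4112, 3816, 2528)
w2·Lw2 = 296·4112 + 280·3816 + 184·2528 = 2750784; w2·w2 = 296·296 + 280·280 + 184·184 = 199872
λ ≈ 2750784/199872 = 13.7627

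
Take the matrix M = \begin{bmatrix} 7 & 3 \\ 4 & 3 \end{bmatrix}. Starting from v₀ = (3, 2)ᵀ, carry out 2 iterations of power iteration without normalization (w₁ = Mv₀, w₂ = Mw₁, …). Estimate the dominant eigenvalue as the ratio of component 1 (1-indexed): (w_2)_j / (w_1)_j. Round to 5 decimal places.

λ ≈ 9.00000

w1 = Mv₀ = (27, 18)
w2 = Mw1 = (243, 162)
Ratio at component: 243 / 27 = 9.00000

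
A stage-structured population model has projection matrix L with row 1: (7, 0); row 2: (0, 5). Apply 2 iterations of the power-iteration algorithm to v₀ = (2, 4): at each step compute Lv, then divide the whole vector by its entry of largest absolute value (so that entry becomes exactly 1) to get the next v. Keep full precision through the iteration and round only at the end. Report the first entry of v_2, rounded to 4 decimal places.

0.9800

Lv0 = (14.00000, 20.00000); divide by 20.00000 → v1 = (0.70000, 1.00000)
Lv1 = (4.90000, 5.00000); divide by 5.00000 → v2 = (0.98000, 1.00000)
Requested entry of v2: 98/100 = 0.9800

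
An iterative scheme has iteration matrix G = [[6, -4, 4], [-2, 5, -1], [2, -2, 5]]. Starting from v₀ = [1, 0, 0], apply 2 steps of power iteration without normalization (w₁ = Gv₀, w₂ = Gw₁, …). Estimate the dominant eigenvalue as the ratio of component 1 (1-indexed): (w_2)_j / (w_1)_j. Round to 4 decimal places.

w1 = Gv₀ = (6·1 + (-4)·0 + 4·0; (-2)·1 + 5·0 + (-1)·0; 2·1 + (-2)·0 + 5·0) = (6, -2, 2)
w2 = Gw1 = (6·6 + (-4)·(-2) + 4·2; (-2)·6 + 5·(-2) + (-1)·2; 2·6 + (-2)·(-2) + 5·2) = (52, -24, 26)
Ratio at component: 52 / 6 = 8.6667

8.6667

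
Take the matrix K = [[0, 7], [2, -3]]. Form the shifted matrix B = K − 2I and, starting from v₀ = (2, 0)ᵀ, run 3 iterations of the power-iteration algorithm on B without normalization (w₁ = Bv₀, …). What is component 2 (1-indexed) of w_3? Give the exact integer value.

B = K − 2I has rows (-2, 7); (2, -5)
w1 = Bv₀ = (-4, 4)
w2 = Bw1 = (36, -28)
w3 = Bw2 = (-268, 212)
Requested component of w3: 212

212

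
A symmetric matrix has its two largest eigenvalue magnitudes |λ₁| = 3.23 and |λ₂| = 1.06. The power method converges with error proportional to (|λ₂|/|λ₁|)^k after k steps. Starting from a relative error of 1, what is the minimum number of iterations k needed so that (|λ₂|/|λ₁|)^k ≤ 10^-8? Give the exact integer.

|λ₂/λ₁| = 1.06/3.23 = 0.32817
Need k ≥ ln(10^-8) / ln(0.32817) = -18.4207 / -1.1142 ≈ 16.532
Smallest integer k satisfying the bound: 17

17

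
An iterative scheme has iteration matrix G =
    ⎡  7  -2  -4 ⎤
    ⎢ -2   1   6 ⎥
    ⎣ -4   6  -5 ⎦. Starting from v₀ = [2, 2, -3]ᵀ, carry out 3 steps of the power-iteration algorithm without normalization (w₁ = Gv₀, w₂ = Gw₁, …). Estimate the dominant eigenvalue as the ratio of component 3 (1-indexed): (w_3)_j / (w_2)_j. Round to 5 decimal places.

w1 = Gv₀ = (22, -20, 19)
w2 = Gw1 = (118, 50, -303)
w3 = Gw2 = (1938, -2004, 1343)
Ratio at component: 1343 / -303 = -4.43234

λ ≈ -4.43234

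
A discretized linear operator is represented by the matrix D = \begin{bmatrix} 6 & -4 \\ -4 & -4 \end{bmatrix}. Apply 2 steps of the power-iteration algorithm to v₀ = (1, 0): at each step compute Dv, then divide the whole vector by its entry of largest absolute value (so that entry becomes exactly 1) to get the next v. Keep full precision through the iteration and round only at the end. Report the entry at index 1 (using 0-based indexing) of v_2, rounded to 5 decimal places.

Dv0 = (6.000000, -4.000000); divide by 6.000000 → v1 = (1.000000, -0.666667)
Dv1 = (8.666667, -1.333333); divide by 8.666667 → v2 = (1.000000, -0.153846)
Requested entry of v2: -8/52 = -0.15385

-0.15385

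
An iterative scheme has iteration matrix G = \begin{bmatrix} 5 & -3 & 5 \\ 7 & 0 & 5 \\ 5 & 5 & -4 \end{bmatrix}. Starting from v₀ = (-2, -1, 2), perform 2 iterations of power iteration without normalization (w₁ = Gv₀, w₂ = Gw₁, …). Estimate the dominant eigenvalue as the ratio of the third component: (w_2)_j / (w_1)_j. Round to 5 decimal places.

λ ≈ -3.78261

w1 = Gv₀ = (5·(-2) + (-3)·(-1) + 5·2; 7·(-2) + 0·(-1) + 5·2; 5·(-2) + 5·(-1) + (-4)·2) = (3, -4, -23)
w2 = Gw1 = (5·3 + (-3)·(-4) + 5·(-23); 7·3 + 0·(-4) + 5·(-23); 5·3 + 5·(-4) + (-4)·(-23)) = (-88, -94, 87)
Ratio at component: 87 / -23 = -3.78261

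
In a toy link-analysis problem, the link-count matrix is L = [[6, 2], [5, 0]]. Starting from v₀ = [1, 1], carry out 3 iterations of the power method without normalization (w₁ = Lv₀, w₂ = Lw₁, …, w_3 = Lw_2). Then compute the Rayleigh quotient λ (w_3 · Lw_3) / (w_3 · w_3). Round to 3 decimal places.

7.363

w1 = Lv₀ = (6·1 + 2·1; 5·1 + 0·1) = (8, 5)
w2 = Lw1 = (6·8 + 2·5; 5·8 + 0·5) = (58, 40)
w3 = Lw2 = (428, 290)
Lw3 = (3148, 2140)
w3·Lw3 = 428·3148 + 290·2140 = 1967944; w3·w3 = 428·428 + 290·290 = 267284
λ ≈ 1967944/267284 = 7.363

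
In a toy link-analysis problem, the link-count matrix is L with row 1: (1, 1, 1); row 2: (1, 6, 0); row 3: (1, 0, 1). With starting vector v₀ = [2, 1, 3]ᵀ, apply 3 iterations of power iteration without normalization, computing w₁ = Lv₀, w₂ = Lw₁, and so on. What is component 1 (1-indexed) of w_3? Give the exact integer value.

w1 = Lv₀ = (6, 8, 5)
w2 = Lw1 = (19, 54, 11)
w3 = Lw2 = (84, 343, 30)
The requested component of w3 is 84.

84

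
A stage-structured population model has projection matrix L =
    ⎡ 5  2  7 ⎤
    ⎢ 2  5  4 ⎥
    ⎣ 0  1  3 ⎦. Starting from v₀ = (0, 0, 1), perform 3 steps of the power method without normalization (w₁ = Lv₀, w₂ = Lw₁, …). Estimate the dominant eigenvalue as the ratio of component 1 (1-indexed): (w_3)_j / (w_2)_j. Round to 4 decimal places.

w1 = Lv₀ = (5·0 + 2·0 + 7·1; 2·0 + 5·0 + 4·1; 0·0 + 1·0 + 3·1) = (7, 4, 3)
w2 = Lw1 = (5·7 + 2·4 + 7·3; 2·7 + 5·4 + 4·3; 0·7 + 1·4 + 3·3) = (64, 46, 13)
w3 = Lw2 = (503, 410, 85)
Ratio at component: 503 / 64 = 7.8594

7.8594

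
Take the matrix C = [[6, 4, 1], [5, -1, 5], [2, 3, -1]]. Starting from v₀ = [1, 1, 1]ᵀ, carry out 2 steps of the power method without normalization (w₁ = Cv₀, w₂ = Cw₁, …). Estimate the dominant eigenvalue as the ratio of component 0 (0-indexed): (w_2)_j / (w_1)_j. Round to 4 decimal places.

9.6364

w1 = Cv₀ = (6·1 + 4·1 + 1·1; 5·1 + (-1)·1 + 5·1; 2·1 + 3·1 + (-1)·1) = (11, 9, 4)
w2 = Cw1 = (6·11 + 4·9 + 1·4; 5·11 + (-1)·9 + 5·4; 2·11 + 3·9 + (-1)·4) = (106, 66, 45)
Ratio at component: 106 / 11 = 9.6364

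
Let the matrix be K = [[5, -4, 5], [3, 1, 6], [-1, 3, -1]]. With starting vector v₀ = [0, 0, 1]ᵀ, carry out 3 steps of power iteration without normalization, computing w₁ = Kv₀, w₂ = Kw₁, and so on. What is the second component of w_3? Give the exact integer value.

w1 = Kv₀ = (5, 6, -1)
w2 = Kw1 = (-4, 15, 14)
w3 = Kw2 = (-10, 87, 35)
The requested component of w3 is 87.

87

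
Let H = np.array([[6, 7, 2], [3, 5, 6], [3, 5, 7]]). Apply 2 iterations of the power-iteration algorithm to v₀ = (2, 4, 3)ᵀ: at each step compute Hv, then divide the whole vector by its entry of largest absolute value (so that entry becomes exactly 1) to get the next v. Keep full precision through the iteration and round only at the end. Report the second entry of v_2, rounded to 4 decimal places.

Hv0 = (46.00000, 44.00000, 47.00000); divide by 47.00000 → v1 = (0.97872, 0.93617, 1.00000)
Hv1 = (14.42553, 13.61702, 14.61702); divide by 14.61702 → v2 = (0.98690, 0.93159, 1.00000)
Requested entry of v2: 640/687 = 0.9316

0.9316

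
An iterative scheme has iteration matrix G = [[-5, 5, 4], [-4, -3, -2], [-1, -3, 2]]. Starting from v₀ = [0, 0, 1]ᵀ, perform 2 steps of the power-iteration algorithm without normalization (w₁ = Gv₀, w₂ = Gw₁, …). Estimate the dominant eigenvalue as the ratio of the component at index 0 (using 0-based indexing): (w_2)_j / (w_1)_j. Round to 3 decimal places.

-5.500

w1 = Gv₀ = (4, -2, 2)
w2 = Gw1 = (-22, -14, 6)
Ratio at component: -22 / 4 = -5.500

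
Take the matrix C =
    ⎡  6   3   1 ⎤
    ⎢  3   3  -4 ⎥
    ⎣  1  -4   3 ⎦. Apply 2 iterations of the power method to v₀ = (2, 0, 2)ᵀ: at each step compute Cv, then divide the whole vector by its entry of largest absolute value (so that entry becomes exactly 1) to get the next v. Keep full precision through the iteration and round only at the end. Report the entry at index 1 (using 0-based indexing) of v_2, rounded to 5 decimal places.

Cv0 = (14.000000, -2.000000, 8.000000); divide by 14.000000 → v1 = (1.000000, -0.142857, 0.571429)
Cv1 = (6.142857, 0.285714, 3.285714); divide by 6.142857 → v2 = (1.000000, 0.046512, 0.534884)
Requested entry of v2: 4/86 = 0.04651

0.04651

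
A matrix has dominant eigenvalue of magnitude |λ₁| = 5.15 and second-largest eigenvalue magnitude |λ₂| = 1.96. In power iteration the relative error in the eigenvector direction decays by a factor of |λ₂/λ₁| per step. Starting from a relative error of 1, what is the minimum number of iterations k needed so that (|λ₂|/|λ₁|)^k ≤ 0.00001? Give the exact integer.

|λ₂/λ₁| = 1.96/5.15 = 0.38058
Need k ≥ ln(0.00001) / ln(0.38058) = -11.5129 / -0.9661 ≈ 11.917
Smallest integer k satisfying the bound: 12

12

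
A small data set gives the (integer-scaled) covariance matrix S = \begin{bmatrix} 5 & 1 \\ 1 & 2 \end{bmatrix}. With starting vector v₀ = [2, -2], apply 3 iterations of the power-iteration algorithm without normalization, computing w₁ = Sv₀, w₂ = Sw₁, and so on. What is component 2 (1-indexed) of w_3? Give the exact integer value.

46

w1 = Sv₀ = (5·2 + 1·(-2); 1·2 + 2·(-2)) = (8, -2)
w2 = Sw1 = (5·8 + 1·(-2); 1·8 + 2·(-2)) = (38, 4)
w3 = Sw2 = (194, 46)
The requested component of w3 is 46.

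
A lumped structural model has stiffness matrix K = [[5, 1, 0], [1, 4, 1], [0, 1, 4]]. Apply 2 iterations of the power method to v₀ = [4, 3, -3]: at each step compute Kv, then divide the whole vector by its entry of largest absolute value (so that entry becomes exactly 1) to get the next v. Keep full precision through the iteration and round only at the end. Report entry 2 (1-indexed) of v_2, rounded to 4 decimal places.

Kv0 = (23.00000, 13.00000, -9.00000); divide by 23.00000 → v1 = (1.00000, 0.56522, -0.39130)
Kv1 = (5.56522, 2.86957, -1.00000); divide by 5.56522 → v2 = (1.00000, 0.51563, -0.17969)
Requested entry of v2: 66/128 = 0.5156

0.5156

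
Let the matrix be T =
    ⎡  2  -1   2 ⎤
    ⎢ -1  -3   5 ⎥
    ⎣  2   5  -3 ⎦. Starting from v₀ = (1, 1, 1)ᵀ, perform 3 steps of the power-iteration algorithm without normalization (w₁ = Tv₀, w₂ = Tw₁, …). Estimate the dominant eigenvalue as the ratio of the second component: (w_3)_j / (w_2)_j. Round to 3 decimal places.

w1 = Tv₀ = (2·1 + (-1)·1 + 2·1; (-1)·1 + (-3)·1 + 5·1; 2·1 + 5·1 + (-3)·1) = (3, 1, 4)
w2 = Tw1 = (2·3 + (-1)·1 + 2·4; (-1)·3 + (-3)·1 + 5·4; 2·3 + 5·1 + (-3)·4) = (13, 14, -1)
w3 = Tw2 = (10, -60, 99)
Ratio at component: -60 / 14 = -4.286

-4.286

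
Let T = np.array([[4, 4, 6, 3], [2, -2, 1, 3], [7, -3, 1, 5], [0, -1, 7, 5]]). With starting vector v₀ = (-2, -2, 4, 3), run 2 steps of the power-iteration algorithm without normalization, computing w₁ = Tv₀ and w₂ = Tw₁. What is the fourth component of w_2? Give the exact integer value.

w1 = Tv₀ = (17, 13, 11, 45)
w2 = Tw1 = (321, 154, 316, 289)
The requested component of w2 is 289.

289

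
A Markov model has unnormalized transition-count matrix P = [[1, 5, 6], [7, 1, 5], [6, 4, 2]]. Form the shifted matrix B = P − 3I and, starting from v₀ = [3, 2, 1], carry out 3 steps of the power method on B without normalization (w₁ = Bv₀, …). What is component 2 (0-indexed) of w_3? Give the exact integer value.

1921

B = P − 3I has rows (-2, 5, 6); (7, -2, 5); (6, 4, -1)
w1 = Bv₀ = (10, 22, 25)
w2 = Bw1 = (240, 151, 123)
w3 = Bw2 = (1013, 1993, 1921)
Requested component of w3: 1921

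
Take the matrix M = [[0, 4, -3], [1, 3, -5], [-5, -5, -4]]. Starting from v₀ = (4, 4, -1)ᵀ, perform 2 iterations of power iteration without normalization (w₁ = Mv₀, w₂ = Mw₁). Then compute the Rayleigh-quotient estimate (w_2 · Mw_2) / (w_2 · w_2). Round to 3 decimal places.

w1 = Mv₀ = (0·4 + 4·4 + (-3)·(-1); 1·4 + 3·4 + (-5)·(-1); (-5)·4 + (-5)·4 + (-4)·(-1)) = (19, 21, -36)
w2 = Mw1 = (0·19 + 4·21 + (-3)·(-36); 1·19 + 3·21 + (-5)·(-36); (-5)·19 + (-5)·21 + (-4)·(-36)) = (192, 262, -56)
Mw2 = (1216, 1258, -2046)
w2·Mw2 = 192·1216 + 262·1258 + (-56)·(-2046) = 677644; w2·w2 = 192·192 + 262·262 + (-56)·(-56) = 108644
λ ≈ 677644/108644 = 6.237

λ ≈ 6.237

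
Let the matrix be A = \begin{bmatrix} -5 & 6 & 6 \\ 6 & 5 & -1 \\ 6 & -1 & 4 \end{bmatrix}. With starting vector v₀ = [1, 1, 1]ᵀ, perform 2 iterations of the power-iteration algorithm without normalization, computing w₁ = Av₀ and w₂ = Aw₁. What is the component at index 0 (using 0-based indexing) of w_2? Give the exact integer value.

w1 = Av₀ = ((-5)·1 + 6·1 + 6·1; 6·1 + 5·1 + (-1)·1; 6·1 + (-1)·1 + 4·1) = (7, 10, 9)
w2 = Aw1 = ((-5)·7 + 6·10 + 6·9; 6·7 + 5·10 + (-1)·9; 6·7 + (-1)·10 + 4·9) = (79, 83, 68)
The requested component of w2 is 79.

79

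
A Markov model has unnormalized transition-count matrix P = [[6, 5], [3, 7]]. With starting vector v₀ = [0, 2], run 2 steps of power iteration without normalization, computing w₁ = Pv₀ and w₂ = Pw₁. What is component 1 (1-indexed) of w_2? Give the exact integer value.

w1 = Pv₀ = (6·0 + 5·2; 3·0 + 7·2) = (10, 14)
w2 = Pw1 = (6·10 + 5·14; 3·10 + 7·14) = (130, 128)
The requested component of w2 is 130.

130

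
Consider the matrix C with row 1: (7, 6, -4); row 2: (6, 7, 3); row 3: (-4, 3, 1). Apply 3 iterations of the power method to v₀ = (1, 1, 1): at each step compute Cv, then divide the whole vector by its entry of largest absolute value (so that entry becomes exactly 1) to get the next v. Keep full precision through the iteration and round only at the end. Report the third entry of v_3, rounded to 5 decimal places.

-0.05855

Cv0 = (9.000000, 16.000000, 0.000000); divide by 16.000000 → v1 = (0.562500, 1.000000, 0.000000)
Cv1 = (9.937500, 10.375000, 0.750000); divide by 10.375000 → v2 = (0.957831, 1.000000, 0.072289)
Cv2 = (12.415663, 12.963855, -0.759036); divide by 12.963855 → v3 = (0.957714, 1.000000, -0.058550)
Requested entry of v3: -126/2152 = -0.05855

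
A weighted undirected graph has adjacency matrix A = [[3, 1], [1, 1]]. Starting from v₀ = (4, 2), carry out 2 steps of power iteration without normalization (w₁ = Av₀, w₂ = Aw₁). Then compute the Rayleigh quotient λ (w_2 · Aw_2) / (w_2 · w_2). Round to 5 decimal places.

3.41420

w1 = Av₀ = (3·4 + 1·2; 1·4 + 1·2) = (14, 6)
w2 = Aw1 = (3·14 + 1·6; 1·14 + 1·6) = (48, 20)
Aw2 = (164, 68)
w2·Aw2 = 48·164 + 20·68 = 9232; w2·w2 = 48·48 + 20·20 = 2704
λ ≈ 9232/2704 = 3.41420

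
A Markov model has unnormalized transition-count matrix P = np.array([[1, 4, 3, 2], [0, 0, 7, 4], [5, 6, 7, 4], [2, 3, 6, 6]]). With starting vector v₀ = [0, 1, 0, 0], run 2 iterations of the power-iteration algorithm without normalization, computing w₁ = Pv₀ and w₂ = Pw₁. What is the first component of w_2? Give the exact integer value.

28

w1 = Pv₀ = (1·0 + 4·1 + 3·0 + 2·0; 0·0 + 0·1 + 7·0 + 4·0; 5·0 + 6·1 + 7·0 + 4·0; 2·0 + 3·1 + 6·0 + 6·0) = (4, 0, 6, 3)
w2 = Pw1 = (1·4 + 4·0 + 3·6 + 2·3; 0·4 + 0·0 + 7·6 + 4·3; 5·4 + 6·0 + 7·6 + 4·3; 2·4 + 3·0 + 6·6 + 6·3) = (28, 54, 74, 62)
The requested component of w2 is 28.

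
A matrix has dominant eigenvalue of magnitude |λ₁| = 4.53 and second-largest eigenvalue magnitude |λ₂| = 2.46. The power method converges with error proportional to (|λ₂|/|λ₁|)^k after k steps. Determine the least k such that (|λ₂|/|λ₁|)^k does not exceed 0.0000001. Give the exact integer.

27

|λ₂/λ₁| = 2.46/4.53 = 0.54305
Need k ≥ ln(0.0000001) / ln(0.54305) = -16.1181 / -0.6106 ≈ 26.399
Smallest integer k satisfying the bound: 27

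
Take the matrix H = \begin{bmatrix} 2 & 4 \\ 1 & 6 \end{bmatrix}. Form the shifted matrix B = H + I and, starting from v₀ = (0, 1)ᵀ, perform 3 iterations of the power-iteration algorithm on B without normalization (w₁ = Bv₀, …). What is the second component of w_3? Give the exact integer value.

B = H + I has rows (3, 4); (1, 7)
w1 = Bv₀ = (3·0 + 4·1; 1·0 + 7·1) = (4, 7)
w2 = Bw1 = (3·4 + 4·7; 1·4 + 7·7) = (40, 53)
w3 = Bw2 = (332, 411)
Requested component of w3: 411

411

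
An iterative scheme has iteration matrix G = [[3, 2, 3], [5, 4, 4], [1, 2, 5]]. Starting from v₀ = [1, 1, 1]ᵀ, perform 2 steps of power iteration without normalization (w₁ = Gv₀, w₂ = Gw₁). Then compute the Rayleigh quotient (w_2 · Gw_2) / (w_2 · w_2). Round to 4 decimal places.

λ ≈ 9.3628

w1 = Gv₀ = (3·1 + 2·1 + 3·1; 5·1 + 4·1 + 4·1; 1·1 + 2·1 + 5·1) = (8, 13, 8)
w2 = Gw1 = (3·8 + 2·13 + 3·8; 5·8 + 4·13 + 4·8; 1·8 + 2·13 + 5·8) = (74, 124, 74)
Gw2 = (692, 1162, 692)
w2·Gw2 = 74·692 + 124·1162 + 74·692 = 246504; w2·w2 = 74·74 + 124·124 + 74·74 = 26328
λ ≈ 246504/26328 = 9.3628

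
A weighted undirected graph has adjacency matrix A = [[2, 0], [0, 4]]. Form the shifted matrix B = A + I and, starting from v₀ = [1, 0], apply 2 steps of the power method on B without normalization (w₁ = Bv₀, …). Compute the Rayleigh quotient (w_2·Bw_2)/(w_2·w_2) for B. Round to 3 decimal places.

3.000

B = A + I has rows (3, 0); (0, 5)
w1 = Bv₀ = (3·1 + 0·0; 0·1 + 5·0) = (3, 0)
w2 = Bw1 = (3·3 + 0·0; 0·3 + 5·0) = (9, 0)
Bw2 = (27, 0)
w2·Bw2 = 243; w2·w2 = 81; μ ≈ 243/81 = 3.000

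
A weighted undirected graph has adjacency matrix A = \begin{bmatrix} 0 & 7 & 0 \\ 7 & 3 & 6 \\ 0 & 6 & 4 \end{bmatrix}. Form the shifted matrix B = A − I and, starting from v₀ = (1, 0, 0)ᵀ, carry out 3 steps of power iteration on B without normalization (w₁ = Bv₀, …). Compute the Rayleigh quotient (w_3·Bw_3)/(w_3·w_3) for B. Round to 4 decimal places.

B = A − I has rows (-1, 7, 0); (7, 2, 6); (0, 6, 3)
w1 = Bv₀ = ((-1)·1 + 7·0 + 0·0; 7·1 + 2·0 + 6·0; 0·1 + 6·0 + 3·0) = (-1, 7, 0)
w2 = Bw1 = ((-1)·(-1) + 7·7 + 0·0; 7·(-1) + 2·7 + 6·0; 0·(-1) + 6·7 + 3·0) = (50, 7, 42)
w3 = Bw2 = (-1, 616, 168)
Bw3 = (4313, 2233, 4200)
w3·Bw3 = 2076815; w3·w3 = 407681; μ ≈ 2076815/407681 = 5.0942

μ ≈ 5.0942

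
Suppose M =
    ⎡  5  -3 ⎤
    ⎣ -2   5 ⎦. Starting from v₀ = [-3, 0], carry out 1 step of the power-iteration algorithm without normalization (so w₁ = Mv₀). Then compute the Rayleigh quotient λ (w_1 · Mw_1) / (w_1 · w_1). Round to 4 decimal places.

w1 = Mv₀ = (-15, 6)
Mw1 = (-93, 60)
w1·Mw1 = (-15)·(-93) + 6·60 = 1755; w1·w1 = (-15)·(-15) + 6·6 = 261
λ ≈ 1755/261 = 6.7241

6.7241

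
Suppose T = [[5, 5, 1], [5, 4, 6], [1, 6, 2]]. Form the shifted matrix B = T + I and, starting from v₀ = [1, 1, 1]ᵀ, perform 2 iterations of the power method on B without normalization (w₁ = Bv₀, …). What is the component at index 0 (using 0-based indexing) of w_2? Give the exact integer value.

B = T + I has rows (6, 5, 1); (5, 5, 6); (1, 6, 3)
w1 = Bv₀ = (6·1 + 5·1 + 1·1; 5·1 + 5·1 + 6·1; 1·1 + 6·1 + 3·1) = (12, 16, 10)
w2 = Bw1 = (6·12 + 5·16 + 1·10; 5·12 + 5·16 + 6·10; 1·12 + 6·16 + 3·10) = (162, 200, 138)
Requested component of w2: 162

162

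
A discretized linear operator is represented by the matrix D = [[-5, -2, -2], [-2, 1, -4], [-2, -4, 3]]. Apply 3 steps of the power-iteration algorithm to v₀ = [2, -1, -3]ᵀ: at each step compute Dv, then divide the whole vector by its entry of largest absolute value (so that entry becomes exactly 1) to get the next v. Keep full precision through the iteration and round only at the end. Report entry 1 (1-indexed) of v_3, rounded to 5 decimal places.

Dv0 = (-2.000000, 7.000000, -9.000000); divide by -9.000000 → v1 = (0.222222, -0.777778, 1.000000)
Dv1 = (-1.555556, -5.222222, 5.666667); divide by 5.666667 → v2 = (-0.274510, -0.921569, 1.000000)
Dv2 = (1.215686, -4.372549, 7.235294); divide by 7.235294 → v3 = (0.168022, -0.604336, 1.000000)
Requested entry of v3: -62/-369 = 0.16802

0.16802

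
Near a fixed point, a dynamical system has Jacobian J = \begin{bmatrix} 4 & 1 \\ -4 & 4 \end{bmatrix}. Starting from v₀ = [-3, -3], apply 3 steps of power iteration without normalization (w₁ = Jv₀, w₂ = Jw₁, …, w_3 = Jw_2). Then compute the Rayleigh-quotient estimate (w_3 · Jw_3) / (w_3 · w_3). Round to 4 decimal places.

w1 = Jv₀ = (-15, 0)
w2 = Jw1 = (-60, 60)
w3 = Jw2 = (-180, 480)
Jw3 = (-240, 2640)
w3·Jw3 = (-180)·(-240) + 480·2640 = 1310400; w3·w3 = (-180)·(-180) + 480·480 = 262800
λ ≈ 1310400/262800 = 4.9863

4.9863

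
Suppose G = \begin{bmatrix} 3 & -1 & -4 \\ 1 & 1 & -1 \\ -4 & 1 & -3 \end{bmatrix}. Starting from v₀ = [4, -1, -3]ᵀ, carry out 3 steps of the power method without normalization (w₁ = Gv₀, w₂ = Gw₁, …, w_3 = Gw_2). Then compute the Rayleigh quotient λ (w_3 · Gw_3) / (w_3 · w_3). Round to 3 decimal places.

λ ≈ 4.215

w1 = Gv₀ = (25, 6, -8)
w2 = Gw1 = (101, 39, -70)
w3 = Gw2 = (544, 210, -155)
Gw3 = (2042, 909, -1501)
w3·Gw3 = 544·2042 + 210·909 + (-155)·(-1501) = 1534393; w3·w3 = 544·544 + 210·210 + (-155)·(-155) = 364061
λ ≈ 1534393/364061 = 4.215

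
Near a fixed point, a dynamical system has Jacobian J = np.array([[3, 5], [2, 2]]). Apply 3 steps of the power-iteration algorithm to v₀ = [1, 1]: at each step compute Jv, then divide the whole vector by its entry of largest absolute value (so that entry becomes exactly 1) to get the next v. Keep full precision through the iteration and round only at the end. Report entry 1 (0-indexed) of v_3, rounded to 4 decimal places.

0.5397

Jv0 = (8.00000, 4.00000); divide by 8.00000 → v1 = (1.00000, 0.50000)
Jv1 = (5.50000, 3.00000); divide by 5.50000 → v2 = (1.00000, 0.54545)
Jv2 = (5.72727, 3.09091); divide by 5.72727 → v3 = (1.00000, 0.53968)
Requested entry of v3: 136/252 = 0.5397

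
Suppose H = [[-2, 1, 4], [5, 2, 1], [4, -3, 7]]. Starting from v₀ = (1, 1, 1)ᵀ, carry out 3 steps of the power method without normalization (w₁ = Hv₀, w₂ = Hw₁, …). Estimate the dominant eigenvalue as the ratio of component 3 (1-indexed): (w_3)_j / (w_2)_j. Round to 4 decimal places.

w1 = Hv₀ = (3, 8, 8)
w2 = Hw1 = (34, 39, 44)
w3 = Hw2 = (147, 292, 327)
Ratio at component: 327 / 44 = 7.4318

λ ≈ 7.4318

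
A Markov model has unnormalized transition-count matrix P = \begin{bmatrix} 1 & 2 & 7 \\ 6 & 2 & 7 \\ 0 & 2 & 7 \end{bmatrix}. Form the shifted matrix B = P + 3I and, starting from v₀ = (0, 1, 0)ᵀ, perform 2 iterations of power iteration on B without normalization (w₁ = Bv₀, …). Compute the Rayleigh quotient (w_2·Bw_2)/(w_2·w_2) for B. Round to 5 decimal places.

B = P + 3I has rows (4, 2, 7); (6, 5, 7); (0, 2, 10)
w1 = Bv₀ = (4·0 + 2·1 + 7·0; 6·0 + 5·1 + 7·0; 0·0 + 2·1 + 10·0) = (2, 5, 2)
w2 = Bw1 = (4·2 + 2·5 + 7·2; 6·2 + 5·5 + 7·2; 0·2 + 2·5 + 10·2) = (32, 51, 30)
Bw2 = (440, 657, 402)
w2·Bw2 = 59647; w2·w2 = 4525; μ ≈ 59647/4525 = 13.18166

13.18166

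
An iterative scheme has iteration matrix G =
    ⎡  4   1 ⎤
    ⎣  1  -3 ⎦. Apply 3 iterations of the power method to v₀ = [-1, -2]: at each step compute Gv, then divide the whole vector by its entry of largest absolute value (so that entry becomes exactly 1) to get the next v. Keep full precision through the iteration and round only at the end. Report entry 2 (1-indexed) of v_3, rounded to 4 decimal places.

Gv0 = (-6.00000, 5.00000); divide by -6.00000 → v1 = (1.00000, -0.83333)
Gv1 = (3.16667, 3.50000); divide by 3.50000 → v2 = (0.90476, 1.00000)
Gv2 = (4.61905, -2.09524); divide by 4.61905 → v3 = (1.00000, -0.45361)
Requested entry of v3: 44/-97 = -0.4536

-0.4536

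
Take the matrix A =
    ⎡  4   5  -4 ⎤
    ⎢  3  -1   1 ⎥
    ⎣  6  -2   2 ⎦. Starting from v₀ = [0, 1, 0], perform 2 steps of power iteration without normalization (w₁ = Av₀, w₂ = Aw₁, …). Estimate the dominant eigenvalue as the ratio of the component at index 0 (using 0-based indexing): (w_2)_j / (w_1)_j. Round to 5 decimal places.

4.60000

w1 = Av₀ = (5, -1, -2)
w2 = Aw1 = (23, 14, 28)
Ratio at component: 23 / 5 = 4.60000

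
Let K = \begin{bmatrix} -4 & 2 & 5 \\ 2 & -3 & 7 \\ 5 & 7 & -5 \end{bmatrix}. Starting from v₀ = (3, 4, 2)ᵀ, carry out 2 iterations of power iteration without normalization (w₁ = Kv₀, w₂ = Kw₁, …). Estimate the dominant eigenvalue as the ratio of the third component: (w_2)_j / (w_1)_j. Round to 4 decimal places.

w1 = Kv₀ = ((-4)·3 + 2·4 + 5·2; 2·3 + (-3)·4 + 7·2; 5·3 + 7·4 + (-5)·2) = (6, 8, 33)
w2 = Kw1 = ((-4)·6 + 2·8 + 5·33; 2·6 + (-3)·8 + 7·33; 5·6 + 7·8 + (-5)·33) = (157, 219, -79)
Ratio at component: -79 / 33 = -2.3939

λ ≈ -2.3939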